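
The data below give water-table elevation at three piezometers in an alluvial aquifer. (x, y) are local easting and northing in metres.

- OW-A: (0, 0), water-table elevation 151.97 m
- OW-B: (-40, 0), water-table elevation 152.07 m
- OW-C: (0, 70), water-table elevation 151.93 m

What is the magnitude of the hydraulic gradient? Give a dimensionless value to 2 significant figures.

0.0026

∂h/∂x = (152.07 − 151.97) / (-40 − 0) = -0.002500
∂h/∂y = (151.93 − 151.97) / (70 − 0) = -0.0005714
|∇h| = √(-0.002500² + -0.0005714²) = 0.002564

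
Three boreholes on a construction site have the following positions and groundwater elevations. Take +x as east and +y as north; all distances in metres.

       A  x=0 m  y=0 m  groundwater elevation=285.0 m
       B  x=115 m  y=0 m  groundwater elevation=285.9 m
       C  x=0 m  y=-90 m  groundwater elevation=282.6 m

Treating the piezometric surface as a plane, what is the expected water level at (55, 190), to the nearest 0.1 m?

290.5 m

∂h/∂x = (285.9 − 285.0) / (115 − 0) = +0.007826
∂h/∂y = (282.6 − 285.0) / (-90 − 0) = +0.02667
h(55, 190) = 285.0 + (+0.007826)·(55) + (+0.02667)·(190) = 285.0 +0.430 +5.067 = 290.497 m.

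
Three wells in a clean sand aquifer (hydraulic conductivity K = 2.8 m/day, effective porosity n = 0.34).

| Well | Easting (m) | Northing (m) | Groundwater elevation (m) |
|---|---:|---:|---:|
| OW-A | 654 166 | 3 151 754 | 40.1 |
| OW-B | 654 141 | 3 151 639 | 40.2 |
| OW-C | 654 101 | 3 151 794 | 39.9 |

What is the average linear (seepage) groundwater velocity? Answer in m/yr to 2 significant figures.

7.9 m/yr

Differences from OW-A: to OW-B (Δx, Δy, Δh) = (-25, -115, +0.1); to OW-C = (-65, 40, -0.2).
Determinant of the coordinate differences = (-25)·40 − (-65)·(-115) = -8475.
∂h/∂x = [(+0.1)·40 − (-0.2)·(-115)] / -8475 = +0.002242
∂h/∂y = [(-25)·(-0.2) − (-65)·(+0.1)] / -8475 = -0.001357
|∇h| = √(0.002242² + -0.001357²) = 0.002621
Seepage velocity v = K·i/n = 2.8 × 0.002621 / 0.34 = 0.02158 m/day = 7.882 m/yr.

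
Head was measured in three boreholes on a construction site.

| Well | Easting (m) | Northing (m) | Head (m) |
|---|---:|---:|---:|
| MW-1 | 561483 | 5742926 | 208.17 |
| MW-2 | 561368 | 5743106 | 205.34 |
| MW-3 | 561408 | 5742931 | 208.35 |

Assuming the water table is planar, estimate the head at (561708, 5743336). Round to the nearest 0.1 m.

200.0 m

With h = a·x + b·y + c and MW-1 as origin, the differences give:
  (-115)·a + 180·b = -2.83
  (-75)·a + 5·b = +0.18
Eliminate b (×5 and ×180, subtract): 12925·a = -46.550 → a = ∂h/∂x = -0.003602
Back-substitute: b = ∂h/∂y = -0.01802.
h(561708, 5743336) = 208.17 + (-0.003602)·(225) + (-0.01802)·(410) = 208.17 -0.810 -7.390 = 199.970 m.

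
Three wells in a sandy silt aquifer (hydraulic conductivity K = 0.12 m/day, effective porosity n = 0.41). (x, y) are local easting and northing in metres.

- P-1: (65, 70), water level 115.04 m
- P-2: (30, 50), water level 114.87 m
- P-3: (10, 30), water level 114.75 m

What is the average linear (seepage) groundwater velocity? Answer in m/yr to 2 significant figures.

0.46 m/yr

Taking P-1 as reference: P-2−P-1 = (-35, -20, -0.17); P-3−P-1 = (-55, -40, -0.29).
Determinant of the coordinate differences = (-35)·(-40) − (-55)·(-20) = 300.
∂h/∂x = [(-0.17)·(-40) − (-0.29)·(-20)] / 300 = +0.003333
∂h/∂y = [(-35)·(-0.29) − (-55)·(-0.17)] / 300 = +0.002667
|∇h| = √(0.003333² + 0.002667²) = 0.004269
Seepage velocity v = K·i/n = 0.12 × 0.004269 / 0.41 = 0.001249 m/day = 0.4562 m/yr.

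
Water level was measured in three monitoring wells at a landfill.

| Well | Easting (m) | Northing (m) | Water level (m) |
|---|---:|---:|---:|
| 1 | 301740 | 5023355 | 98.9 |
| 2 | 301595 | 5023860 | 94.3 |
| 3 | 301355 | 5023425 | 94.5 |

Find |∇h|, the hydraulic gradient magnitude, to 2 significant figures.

Taking 1 as reference: 2−1 = (-145, 505, -4.6); 3−1 = (-385, 70, -4.4).
Solve a·Δx + b·Δy = Δh: det = (-145)·70 − (-385)·505 = 184275.
∂h/∂x = [(-4.6)·70 − (-4.4)·505] / 184275 = +0.01031
∂h/∂y = [(-145)·(-4.4) − (-385)·(-4.6)] / 184275 = -0.006148
|∇h| = √(0.01031² + -0.006148²) = 0.012

0.012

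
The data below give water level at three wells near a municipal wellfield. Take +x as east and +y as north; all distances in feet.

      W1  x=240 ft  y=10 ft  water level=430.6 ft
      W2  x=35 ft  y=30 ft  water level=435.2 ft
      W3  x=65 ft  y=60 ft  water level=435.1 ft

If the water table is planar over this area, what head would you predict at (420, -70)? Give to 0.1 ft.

Three-point gradient (reference W1): Δ to W2 = (-205, 20, +4.6), Δ to W3 = (-175, 50, +4.5).
∂h/∂x = -0.02074, ∂h/∂y = +0.01741 (det = -6750).
h(420, -70) = 430.6 + (-0.02074)·(180) + (+0.01741)·(-80) = 430.6 -3.733 -1.393 = 425.474 ft.

425.5 ft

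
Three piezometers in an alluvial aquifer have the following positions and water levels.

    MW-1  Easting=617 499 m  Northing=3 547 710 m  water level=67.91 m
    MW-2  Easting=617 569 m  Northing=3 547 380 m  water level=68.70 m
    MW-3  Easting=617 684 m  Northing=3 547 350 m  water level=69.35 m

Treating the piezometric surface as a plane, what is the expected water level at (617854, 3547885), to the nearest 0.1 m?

69.6 m

Taking MW-1 as reference: MW-2−MW-1 = (70, -330, +0.79); MW-3−MW-1 = (185, -360, +1.44).
Determinant of the coordinate differences = 70·(-360) − 185·(-330) = 35850.
∂h/∂x = [(+0.79)·(-360) − (+1.44)·(-330)] / 35850 = +0.005322
∂h/∂y = [70·(+1.44) − 185·(+0.79)] / 35850 = -0.001265
h(617854, 3547885) = 67.91 + (+0.005322)·(355) + (-0.001265)·(175) = 67.91 +1.889 -0.221 = 69.578 m.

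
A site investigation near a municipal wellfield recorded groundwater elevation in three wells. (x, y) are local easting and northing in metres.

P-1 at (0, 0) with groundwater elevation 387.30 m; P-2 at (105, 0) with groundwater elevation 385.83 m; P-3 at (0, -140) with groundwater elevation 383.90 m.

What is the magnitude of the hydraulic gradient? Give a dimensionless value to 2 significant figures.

∂h/∂x = (385.83 − 387.30) / (105 − 0) = -0.01400
∂h/∂y = (383.90 − 387.30) / (-140 − 0) = +0.02429
|∇h| = √(-0.01400² + 0.02429²) = 0.02804

0.028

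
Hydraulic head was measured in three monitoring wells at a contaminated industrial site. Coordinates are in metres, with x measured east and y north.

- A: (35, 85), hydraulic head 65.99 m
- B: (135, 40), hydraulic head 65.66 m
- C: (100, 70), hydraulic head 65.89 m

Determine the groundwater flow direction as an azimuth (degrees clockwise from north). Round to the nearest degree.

With h = a·x + b·y + c and A as origin, the differences give:
  100·a + (-45)·b = -0.33
  65·a + (-15)·b = -0.10
Eliminate b (×(-15) and ×(-45), subtract): 1425·a = 0.450 → a = ∂h/∂x = +0.0003158
Back-substitute: b = ∂h/∂y = +0.008035.
Flow direction (−∇h) has components (-0.0003158 E, -0.008035 N).
Azimuth = atan2(E, N) = atan2(-0.0003158, -0.008035) = 182.3° ≈ 182°.

182°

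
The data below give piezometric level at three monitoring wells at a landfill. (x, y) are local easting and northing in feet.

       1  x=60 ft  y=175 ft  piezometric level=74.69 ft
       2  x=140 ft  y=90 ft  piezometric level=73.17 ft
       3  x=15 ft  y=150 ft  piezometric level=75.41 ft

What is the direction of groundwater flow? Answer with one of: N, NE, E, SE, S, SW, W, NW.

Three-point gradient (reference 1): Δ to 2 = (80, -85, -1.52), Δ to 3 = (-45, -25, +0.72).
∂h/∂x = -0.01703, ∂h/∂y = +0.001854 (det = -5825).
Flow = −∇h = (+0.01703 east, -0.001854 north), which points east.

E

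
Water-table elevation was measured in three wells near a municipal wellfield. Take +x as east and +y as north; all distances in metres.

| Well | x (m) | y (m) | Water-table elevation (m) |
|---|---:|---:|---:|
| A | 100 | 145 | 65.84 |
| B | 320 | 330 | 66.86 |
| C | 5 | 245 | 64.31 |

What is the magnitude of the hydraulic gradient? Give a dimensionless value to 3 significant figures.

0.0115

Differences from A: to B (Δx, Δy, Δh) = (220, 185, +1.02); to C = (-95, 100, -1.53).
Determinant of the coordinate differences = 220·100 − (-95)·185 = 39575.
∂h/∂x = [(+1.02)·100 − (-1.53)·185] / 39575 = +0.009730
∂h/∂y = [220·(-1.53) − (-95)·(+1.02)] / 39575 = -0.006057
|∇h| = √(0.009730² + -0.006057²) = 0.01146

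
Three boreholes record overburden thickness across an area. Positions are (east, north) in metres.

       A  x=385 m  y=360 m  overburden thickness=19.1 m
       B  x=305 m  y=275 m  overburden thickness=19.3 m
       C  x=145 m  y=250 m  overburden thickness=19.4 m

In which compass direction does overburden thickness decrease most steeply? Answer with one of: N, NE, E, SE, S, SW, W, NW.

N

With d = a·x + b·y + c and A as origin, the differences give:
  (-80)·a + (-85)·b = +0.2
  (-240)·a + (-110)·b = +0.3
Eliminate b (×(-110) and ×(-85), subtract): -11600·a = 3.50 → a = ∂d/∂x = -0.0003017
Back-substitute: b = ∂d/∂y = -0.002069.
Steepest decrease is along −∇f = (+0.0003017 E, +0.002069 N) → north.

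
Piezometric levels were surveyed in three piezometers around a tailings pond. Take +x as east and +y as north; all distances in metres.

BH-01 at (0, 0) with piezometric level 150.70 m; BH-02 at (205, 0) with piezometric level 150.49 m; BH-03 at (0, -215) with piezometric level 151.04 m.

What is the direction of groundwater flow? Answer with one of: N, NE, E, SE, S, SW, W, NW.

NE

∂h/∂x = (150.49 − 150.70) / (205 − 0) = -0.001024
∂h/∂y = (151.04 − 150.70) / (-215 − 0) = -0.001581
Flow = −∇h = (+0.001024 east, +0.001581 north), which points northeast.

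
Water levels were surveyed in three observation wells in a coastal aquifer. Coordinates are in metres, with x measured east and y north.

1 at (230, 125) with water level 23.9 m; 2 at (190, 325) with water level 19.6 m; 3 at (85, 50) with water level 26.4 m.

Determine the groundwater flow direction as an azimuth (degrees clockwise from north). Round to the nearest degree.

014°

Taking 1 as reference: 2−1 = (-40, 200, -4.3); 3−1 = (-145, -75, +2.5).
Solve a·Δx + b·Δy = Δh: det = (-40)·(-75) − (-145)·200 = 32000.
∂h/∂x = [(-4.3)·(-75) − (+2.5)·200] / 32000 = -0.005547
∂h/∂y = [(-40)·(+2.5) − (-145)·(-4.3)] / 32000 = -0.02261
Flow direction (−∇h) has components (+0.005547 E, +0.02261 N).
Azimuth = atan2(E, N) = atan2(+0.005547, +0.02261) = 13.8° ≈ 014°.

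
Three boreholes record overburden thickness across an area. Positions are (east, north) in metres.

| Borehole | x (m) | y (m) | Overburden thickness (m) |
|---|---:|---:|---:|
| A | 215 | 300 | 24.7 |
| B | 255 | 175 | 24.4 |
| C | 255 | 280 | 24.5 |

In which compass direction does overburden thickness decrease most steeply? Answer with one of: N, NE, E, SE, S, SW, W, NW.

E

Taking A as reference: B−A = (40, -125, -0.3); C−A = (40, -20, -0.2).
Solve a·Δx + b·Δy = Δd: det = 40·(-20) − 40·(-125) = 4200.
∂d/∂x = [(-0.3)·(-20) − (-0.2)·(-125)] / 4200 = -0.004524
∂d/∂y = [40·(-0.2) − 40·(-0.3)] / 4200 = +0.0009524
Steepest decrease is along −∇f = (+0.004524 E, -0.0009524 N) → east.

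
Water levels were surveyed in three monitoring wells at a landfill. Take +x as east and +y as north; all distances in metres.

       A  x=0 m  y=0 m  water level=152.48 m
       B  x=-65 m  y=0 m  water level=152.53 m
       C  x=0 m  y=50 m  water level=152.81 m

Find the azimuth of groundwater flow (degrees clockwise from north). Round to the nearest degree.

173°

∂h/∂x = (152.53 − 152.48) / (-65 − 0) = -0.0007692
∂h/∂y = (152.81 − 152.48) / (50 − 0) = +0.006600
Flow direction (−∇h) has components (+0.0007692 E, -0.006600 N).
Azimuth = atan2(E, N) = atan2(+0.0007692, -0.006600) = 173.4° ≈ 173°.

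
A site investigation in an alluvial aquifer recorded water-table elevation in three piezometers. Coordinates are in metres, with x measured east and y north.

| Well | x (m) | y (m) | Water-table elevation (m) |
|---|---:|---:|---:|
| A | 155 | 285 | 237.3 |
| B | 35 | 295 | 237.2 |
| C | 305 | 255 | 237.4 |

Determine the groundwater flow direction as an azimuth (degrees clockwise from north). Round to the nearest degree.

Differences from A: to B (Δx, Δy, Δh) = (-120, 10, -0.1); to C = (150, -30, +0.1).
Determinant of the coordinate differences = (-120)·(-30) − 150·10 = 2100.
∂h/∂x = [(-0.1)·(-30) − (+0.1)·10] / 2100 = +0.0009524
∂h/∂y = [(-120)·(+0.1) − 150·(-0.1)] / 2100 = +0.001429
Flow direction (−∇h) has components (-0.0009524 E, -0.001429 N).
Azimuth = atan2(E, N) = atan2(-0.0009524, -0.001429) = 213.7° ≈ 214°.

214°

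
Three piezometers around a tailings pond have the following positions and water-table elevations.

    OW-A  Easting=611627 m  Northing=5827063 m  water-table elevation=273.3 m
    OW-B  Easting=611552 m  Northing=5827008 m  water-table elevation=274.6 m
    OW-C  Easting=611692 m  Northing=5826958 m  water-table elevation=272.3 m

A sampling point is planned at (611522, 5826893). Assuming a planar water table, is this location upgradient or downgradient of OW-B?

upgradient

Taking OW-A as reference: OW-B−OW-A = (-75, -55, +1.3); OW-C−OW-A = (65, -105, -1.0).
Determinant of the coordinate differences = (-75)·(-105) − 65·(-55) = 11450.
∂h/∂x = [(+1.3)·(-105) − (-1.0)·(-55)] / 11450 = -0.01672
∂h/∂y = [(-75)·(-1.0) − 65·(+1.3)] / 11450 = -0.0008297
Head at (611522, 5826893) = 273.3 + (-0.01672)·(-105) + (-0.0008297)·(-170) = 275.20 m.
That is higher than the 274.6 m at OW-B, so the point is upgradient.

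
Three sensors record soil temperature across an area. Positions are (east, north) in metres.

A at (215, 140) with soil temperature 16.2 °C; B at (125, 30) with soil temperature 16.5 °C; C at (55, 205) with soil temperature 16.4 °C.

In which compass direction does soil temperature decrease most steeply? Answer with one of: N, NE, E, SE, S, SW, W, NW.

NE

Differences from A: to B (Δx, Δy, Δh) = (-90, -110, +0.3); to C = (-160, 65, +0.2).
Determinant of the coordinate differences = (-90)·65 − (-160)·(-110) = -23450.
∂T/∂x = [(+0.3)·65 − (+0.2)·(-110)] / -23450 = -0.001770
∂T/∂y = [(-90)·(+0.2) − (-160)·(+0.3)] / -23450 = -0.001279
Steepest decrease is along −∇f = (+0.001770 E, +0.001279 N) → northeast.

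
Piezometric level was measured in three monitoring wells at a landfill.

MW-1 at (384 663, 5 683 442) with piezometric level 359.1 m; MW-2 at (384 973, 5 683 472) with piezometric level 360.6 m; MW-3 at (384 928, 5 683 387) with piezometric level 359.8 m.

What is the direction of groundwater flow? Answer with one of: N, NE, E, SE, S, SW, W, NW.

Taking MW-1 as reference: MW-2−MW-1 = (310, 30, +1.5); MW-3−MW-1 = (265, -55, +0.7).
Solve a·Δx + b·Δy = Δh: det = 310·(-55) − 265·30 = -25000.
∂h/∂x = [(+1.5)·(-55) − (+0.7)·30] / -25000 = +0.004140
∂h/∂y = [310·(+0.7) − 265·(+1.5)] / -25000 = +0.007220
Flow = −∇h = (-0.004140 east, -0.007220 north), which points southwest.

SW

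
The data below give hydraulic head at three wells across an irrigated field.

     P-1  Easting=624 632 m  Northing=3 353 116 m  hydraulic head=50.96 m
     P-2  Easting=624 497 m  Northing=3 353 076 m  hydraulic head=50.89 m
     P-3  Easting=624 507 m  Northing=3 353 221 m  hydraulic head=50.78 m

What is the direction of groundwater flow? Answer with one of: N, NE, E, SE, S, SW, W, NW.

With h = a·x + b·y + c and P-1 as origin, the differences give:
  (-135)·a + (-40)·b = -0.07
  (-125)·a + 105·b = -0.18
Eliminate b (×105 and ×(-40), subtract): -19175·a = -14.550 → a = ∂h/∂x = +0.0007588
Back-substitute: b = ∂h/∂y = -0.0008110.
Flow = −∇h = (-0.0007588 east, +0.0008110 north), which points northwest.

NW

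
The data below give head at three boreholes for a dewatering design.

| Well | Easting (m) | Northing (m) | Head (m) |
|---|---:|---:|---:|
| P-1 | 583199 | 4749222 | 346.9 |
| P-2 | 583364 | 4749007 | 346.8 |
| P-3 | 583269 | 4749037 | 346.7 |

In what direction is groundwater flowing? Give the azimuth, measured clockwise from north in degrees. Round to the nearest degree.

223°

With h = a·x + b·y + c and P-1 as origin, the differences give:
  165·a + (-215)·b = -0.1
  70·a + (-185)·b = -0.2
Eliminate b (×(-185) and ×(-215), subtract): -15475·a = -24.50 → a = ∂h/∂x = +0.001583
Back-substitute: b = ∂h/∂y = +0.001680.
Flow direction (−∇h) has components (-0.001583 E, -0.001680 N).
Azimuth = atan2(E, N) = atan2(-0.001583, -0.001680) = 223.3° ≈ 223°.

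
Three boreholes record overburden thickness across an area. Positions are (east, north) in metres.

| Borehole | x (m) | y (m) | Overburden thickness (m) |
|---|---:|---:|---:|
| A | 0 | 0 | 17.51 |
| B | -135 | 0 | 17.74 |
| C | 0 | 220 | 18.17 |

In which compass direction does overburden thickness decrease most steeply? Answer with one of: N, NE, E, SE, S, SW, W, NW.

SE

∂d/∂x = (17.74 − 17.51) / (-135 − 0) = -0.001704
∂d/∂y = (18.17 − 17.51) / (220 − 0) = +0.003000
Steepest decrease is along −∇f = (+0.001704 E, -0.003000 N) → southeast.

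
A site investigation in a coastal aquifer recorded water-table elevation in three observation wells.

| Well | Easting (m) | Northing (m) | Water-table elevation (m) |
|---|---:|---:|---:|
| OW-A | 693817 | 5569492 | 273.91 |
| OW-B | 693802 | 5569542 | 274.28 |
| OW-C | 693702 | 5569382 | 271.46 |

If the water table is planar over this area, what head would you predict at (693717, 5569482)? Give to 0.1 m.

272.7 m

With h = a·x + b·y + c and OW-A as origin, the differences give:
  (-15)·a + 50·b = +0.37
  (-115)·a + (-110)·b = -2.45
Eliminate b (×(-110) and ×50, subtract): 7400·a = 81.800 → a = ∂h/∂x = +0.01105
Back-substitute: b = ∂h/∂y = +0.01072.
h(693717, 5569482) = 273.91 + (+0.01105)·(-100) + (+0.01072)·(-10) = 273.91 -1.105 -0.107 = 272.697 m.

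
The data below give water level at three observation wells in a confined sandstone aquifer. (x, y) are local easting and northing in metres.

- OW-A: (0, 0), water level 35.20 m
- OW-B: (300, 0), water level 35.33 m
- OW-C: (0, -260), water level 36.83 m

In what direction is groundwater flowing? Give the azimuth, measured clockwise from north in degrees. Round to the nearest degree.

356°

∂h/∂x = (35.33 − 35.20) / (300 − 0) = +0.0004333
∂h/∂y = (36.83 − 35.20) / (-260 − 0) = -0.006269
Flow direction (−∇h) has components (-0.0004333 E, +0.006269 N).
Azimuth = atan2(E, N) = atan2(-0.0004333, +0.006269) = 356.0° ≈ 356°.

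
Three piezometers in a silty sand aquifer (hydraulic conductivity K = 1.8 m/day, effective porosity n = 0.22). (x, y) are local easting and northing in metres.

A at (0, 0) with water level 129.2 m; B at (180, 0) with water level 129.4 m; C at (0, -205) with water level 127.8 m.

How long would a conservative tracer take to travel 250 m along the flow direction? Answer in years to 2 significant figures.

∂h/∂x = (129.4 − 129.2) / (180 − 0) = +0.001111
∂h/∂y = (127.8 − 129.2) / (-205 − 0) = +0.006829
|∇h| = √(0.001111² + 0.006829²) = 0.006919
Seepage velocity v = K·i/n = 1.8 × 0.006919 / 0.22 = 0.05661 m/day.
t = 250 / 0.05661 = 4416 days = 12.1 years.

12 years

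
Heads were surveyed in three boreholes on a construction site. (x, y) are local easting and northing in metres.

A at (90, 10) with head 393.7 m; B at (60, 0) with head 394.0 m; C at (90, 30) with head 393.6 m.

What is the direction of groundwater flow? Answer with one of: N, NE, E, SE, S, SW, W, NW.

NE

Differences from A: to B (Δx, Δy, Δh) = (-30, -10, +0.3); to C = (0, 20, -0.1).
Solve a·Δx + b·Δy = Δh: det = (-30)·20 − 0·(-10) = -600.
∂h/∂x = [(+0.3)·20 − (-0.1)·(-10)] / -600 = -0.008333
∂h/∂y = [(-30)·(-0.1) − 0·(+0.3)] / -600 = -0.005000
Flow = −∇h = (+0.008333 east, +0.005000 north), which points northeast.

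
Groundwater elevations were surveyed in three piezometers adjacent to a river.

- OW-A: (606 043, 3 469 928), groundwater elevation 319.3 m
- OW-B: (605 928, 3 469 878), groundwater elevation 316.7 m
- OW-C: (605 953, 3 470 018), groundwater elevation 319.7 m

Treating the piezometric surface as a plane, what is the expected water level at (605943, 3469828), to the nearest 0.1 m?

Differences from OW-A: to OW-B (Δx, Δy, Δh) = (-115, -50, -2.6); to OW-C = (-90, 90, +0.4).
Determinant of the coordinate differences = (-115)·90 − (-90)·(-50) = -14850.
∂h/∂x = [(-2.6)·90 − (+0.4)·(-50)] / -14850 = +0.01441
∂h/∂y = [(-115)·(+0.4) − (-90)·(-2.6)] / -14850 = +0.01886
h(605943, 3469828) = 319.3 + (+0.01441)·(-100) + (+0.01886)·(-100) = 319.3 -1.441 -1.886 = 315.973 m.

316.0 m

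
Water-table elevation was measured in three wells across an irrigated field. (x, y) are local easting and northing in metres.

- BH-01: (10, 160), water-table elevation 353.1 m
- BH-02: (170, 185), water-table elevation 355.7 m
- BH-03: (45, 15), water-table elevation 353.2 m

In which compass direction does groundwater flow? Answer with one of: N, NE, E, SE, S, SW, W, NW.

W

With h = a·x + b·y + c and BH-01 as origin, the differences give:
  160·a + 25·b = +2.6
  35·a + (-145)·b = +0.1
Eliminate b (×(-145) and ×25, subtract): -24075·a = -379.50 → a = ∂h/∂x = +0.01576
Back-substitute: b = ∂h/∂y = +0.003115.
Flow = −∇h = (-0.01576 east, -0.003115 north), which points west.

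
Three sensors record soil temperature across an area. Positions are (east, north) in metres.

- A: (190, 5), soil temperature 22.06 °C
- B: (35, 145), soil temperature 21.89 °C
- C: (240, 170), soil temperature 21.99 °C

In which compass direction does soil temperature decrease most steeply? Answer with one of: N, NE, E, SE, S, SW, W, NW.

NW

Three-point gradient (reference A): Δ to B = (-155, 140, -0.17), Δ to C = (50, 165, -0.07).
∂T/∂x = +0.0005602, ∂T/∂y = -0.0005940 (det = -32575).
Steepest decrease is along −∇f = (-0.0005602 E, +0.0005940 N) → northwest.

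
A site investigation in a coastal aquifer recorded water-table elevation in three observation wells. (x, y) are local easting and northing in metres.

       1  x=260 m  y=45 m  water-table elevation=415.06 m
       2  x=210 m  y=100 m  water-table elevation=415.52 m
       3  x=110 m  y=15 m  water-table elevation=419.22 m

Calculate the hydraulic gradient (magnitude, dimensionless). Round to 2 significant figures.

Taking 1 as reference: 2−1 = (-50, 55, +0.46); 3−1 = (-150, -30, +4.16).
Solve a·Δx + b·Δy = Δh: det = (-50)·(-30) − (-150)·55 = 9750.
∂h/∂x = [(+0.46)·(-30) − (+4.16)·55] / 9750 = -0.02488
∂h/∂y = [(-50)·(+4.16) − (-150)·(+0.46)] / 9750 = -0.01426
|∇h| = √(-0.02488² + -0.01426²) = 0.02868

0.029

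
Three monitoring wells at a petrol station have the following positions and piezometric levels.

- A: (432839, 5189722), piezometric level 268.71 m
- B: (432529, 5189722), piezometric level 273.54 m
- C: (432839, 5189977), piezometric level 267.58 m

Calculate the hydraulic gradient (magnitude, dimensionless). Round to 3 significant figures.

0.0162

∂h/∂x = (273.54 − 268.71) / (432529 − 432839) = -0.01558
∂h/∂y = (267.58 − 268.71) / (5189977 − 5189722) = -0.004431
|∇h| = √(-0.01558² + -0.004431²) = 0.0162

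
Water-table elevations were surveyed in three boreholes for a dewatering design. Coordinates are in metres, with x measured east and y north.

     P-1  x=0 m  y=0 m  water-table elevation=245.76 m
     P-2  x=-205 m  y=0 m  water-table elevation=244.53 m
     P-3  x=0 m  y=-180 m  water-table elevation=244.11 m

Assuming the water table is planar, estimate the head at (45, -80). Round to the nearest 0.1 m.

245.3 m

∂h/∂x = (244.53 − 245.76) / (-205 − 0) = +0.006000
∂h/∂y = (244.11 − 245.76) / (-180 − 0) = +0.009167
h(45, -80) = 245.76 + (+0.006000)·(45) + (+0.009167)·(-80) = 245.76 +0.270 -0.733 = 245.297 m.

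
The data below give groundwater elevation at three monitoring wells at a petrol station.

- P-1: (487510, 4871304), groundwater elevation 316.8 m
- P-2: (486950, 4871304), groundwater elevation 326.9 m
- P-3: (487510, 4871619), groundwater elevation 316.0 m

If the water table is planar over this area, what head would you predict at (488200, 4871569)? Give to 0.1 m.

303.7 m

∂h/∂x = (326.9 − 316.8) / (486950 − 487510) = -0.01804
∂h/∂y = (316.0 − 316.8) / (4871619 − 4871304) = -0.002540
h(488200, 4871569) = 316.8 + (-0.01804)·(690) + (-0.002540)·(265) = 316.8 -12.445 -0.673 = 303.682 m.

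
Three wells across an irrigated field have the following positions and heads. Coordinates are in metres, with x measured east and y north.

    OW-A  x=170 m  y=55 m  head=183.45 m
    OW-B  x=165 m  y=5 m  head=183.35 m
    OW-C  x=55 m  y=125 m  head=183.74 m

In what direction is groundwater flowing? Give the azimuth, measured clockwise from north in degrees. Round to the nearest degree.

Differences from OW-A: to OW-B (Δx, Δy, Δh) = (-5, -50, -0.10); to OW-C = (-115, 70, +0.29).
Determinant of the coordinate differences = (-5)·70 − (-115)·(-50) = -6100.
∂h/∂x = [(-0.10)·70 − (+0.29)·(-50)] / -6100 = -0.001230
∂h/∂y = [(-5)·(+0.29) − (-115)·(-0.10)] / -6100 = +0.002123
Flow direction (−∇h) has components (+0.001230 E, -0.002123 N).
Azimuth = atan2(E, N) = atan2(+0.001230, -0.002123) = 149.9° ≈ 150°.

150°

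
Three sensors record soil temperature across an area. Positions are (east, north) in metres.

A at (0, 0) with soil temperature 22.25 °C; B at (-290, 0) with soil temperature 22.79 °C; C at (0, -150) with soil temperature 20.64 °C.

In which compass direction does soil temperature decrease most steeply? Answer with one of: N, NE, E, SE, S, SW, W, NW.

S

∂T/∂x = (22.79 − 22.25) / (-290 − 0) = -0.001862
∂T/∂y = (20.64 − 22.25) / (-150 − 0) = +0.01073
Steepest decrease is along −∇f = (+0.001862 E, -0.01073 N) → south.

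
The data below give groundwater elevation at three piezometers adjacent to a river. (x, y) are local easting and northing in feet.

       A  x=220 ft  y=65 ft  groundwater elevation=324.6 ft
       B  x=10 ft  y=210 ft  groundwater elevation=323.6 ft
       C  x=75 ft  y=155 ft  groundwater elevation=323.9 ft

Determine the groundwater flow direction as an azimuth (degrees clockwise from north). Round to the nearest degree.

260°

With h = a·x + b·y + c and A as origin, the differences give:
  (-210)·a + 145·b = -1.0
  (-145)·a + 90·b = -0.7
Eliminate b (×90 and ×145, subtract): 2125·a = 11.50 → a = ∂h/∂x = +0.005412
Back-substitute: b = ∂h/∂y = +0.0009412.
Flow direction (−∇h) has components (-0.005412 E, -0.0009412 N).
Azimuth = atan2(E, N) = atan2(-0.005412, -0.0009412) = 260.1° ≈ 260°.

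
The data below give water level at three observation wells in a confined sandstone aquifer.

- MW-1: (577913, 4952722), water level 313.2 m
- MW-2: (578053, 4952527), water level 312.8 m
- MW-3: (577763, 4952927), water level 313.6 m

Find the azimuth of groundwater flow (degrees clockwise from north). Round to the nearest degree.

Three-point gradient (reference MW-1): Δ to MW-2 = (140, -195, -0.4), Δ to MW-3 = (-150, 205, +0.4).
∂h/∂x = +0.007273, ∂h/∂y = +0.007273 (det = -550).
Flow direction (−∇h) has components (-0.007273 E, -0.007273 N).
Azimuth = atan2(E, N) = atan2(-0.007273, -0.007273) = 225.0° ≈ 225°.

225°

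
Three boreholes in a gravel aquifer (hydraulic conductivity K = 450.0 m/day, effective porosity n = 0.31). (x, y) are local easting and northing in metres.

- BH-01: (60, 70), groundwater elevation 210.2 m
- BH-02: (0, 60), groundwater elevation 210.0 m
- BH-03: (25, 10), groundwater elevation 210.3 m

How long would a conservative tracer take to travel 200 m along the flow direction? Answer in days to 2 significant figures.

24 days

Taking BH-01 as reference: BH-02−BH-01 = (-60, -10, -0.2); BH-03−BH-01 = (-35, -60, +0.1).
Solve a·Δx + b·Δy = Δh: det = (-60)·(-60) − (-35)·(-10) = 3250.
∂h/∂x = [(-0.2)·(-60) − (+0.1)·(-10)] / 3250 = +0.004000
∂h/∂y = [(-60)·(+0.1) − (-35)·(-0.2)] / 3250 = -0.004000
|∇h| = √(0.004000² + -0.004000²) = 0.005657
Seepage velocity v = K·i/n = 450.0 × 0.005657 / 0.31 = 8.212 m/day.
t = 200 / 8.212 = 24.35 days.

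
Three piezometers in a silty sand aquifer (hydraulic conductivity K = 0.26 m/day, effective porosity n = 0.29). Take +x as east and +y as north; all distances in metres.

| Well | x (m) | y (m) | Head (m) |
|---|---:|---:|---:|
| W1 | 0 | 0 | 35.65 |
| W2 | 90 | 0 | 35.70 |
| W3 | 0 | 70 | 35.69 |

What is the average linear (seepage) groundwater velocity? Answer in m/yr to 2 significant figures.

∂h/∂x = (35.70 − 35.65) / (90 − 0) = +0.0005556
∂h/∂y = (35.69 − 35.65) / (70 − 0) = +0.0005714
|∇h| = √(0.0005556² + 0.0005714²) = 0.000797
Seepage velocity v = K·i/n = 0.26 × 0.000797 / 0.29 = 0.0007146 m/day = 0.261 m/yr.

0.26 m/yr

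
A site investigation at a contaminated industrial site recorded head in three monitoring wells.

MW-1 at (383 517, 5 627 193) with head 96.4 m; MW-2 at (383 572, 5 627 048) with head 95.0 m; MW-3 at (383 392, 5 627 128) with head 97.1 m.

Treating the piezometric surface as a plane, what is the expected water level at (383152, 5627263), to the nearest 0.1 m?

With h = a·x + b·y + c and MW-1 as origin, the differences give:
  55·a + (-145)·b = -1.4
  (-125)·a + (-65)·b = +0.7
Eliminate b (×(-65) and ×(-145), subtract): -21700·a = 192.50 → a = ∂h/∂x = -0.008871
Back-substitute: b = ∂h/∂y = +0.006290.
h(383152, 5627263) = 96.4 + (-0.008871)·(-365) + (+0.006290)·(70) = 96.4 +3.238 +0.440 = 100.078 m.

100.1 m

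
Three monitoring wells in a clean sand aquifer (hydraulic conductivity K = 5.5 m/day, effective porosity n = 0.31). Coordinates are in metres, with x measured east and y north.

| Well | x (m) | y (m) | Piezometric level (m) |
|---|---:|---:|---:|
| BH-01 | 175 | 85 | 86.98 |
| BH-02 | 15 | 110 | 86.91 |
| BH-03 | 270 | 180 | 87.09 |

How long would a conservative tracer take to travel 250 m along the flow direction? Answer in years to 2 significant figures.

47 years

Differences from BH-01: to BH-02 (Δx, Δy, Δh) = (-160, 25, -0.07); to BH-03 = (95, 95, +0.11).
Determinant of the coordinate differences = (-160)·95 − 95·25 = -17575.
∂h/∂x = [(-0.07)·95 − (+0.11)·25] / -17575 = +0.0005349
∂h/∂y = [(-160)·(+0.11) − 95·(-0.07)] / -17575 = +0.0006230
|∇h| = √(0.0005349² + 0.0006230²) = 0.0008211
Seepage velocity v = K·i/n = 5.5 × 0.0008211 / 0.31 = 0.01457 m/day.
t = 250 / 0.01457 = 1.716e+04 days = 47 years.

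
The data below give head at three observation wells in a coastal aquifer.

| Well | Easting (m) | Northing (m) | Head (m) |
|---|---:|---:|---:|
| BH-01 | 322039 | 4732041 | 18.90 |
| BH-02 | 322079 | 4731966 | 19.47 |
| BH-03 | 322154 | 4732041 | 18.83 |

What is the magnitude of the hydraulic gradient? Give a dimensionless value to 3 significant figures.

0.00795

With h = a·x + b·y + c and BH-01 as origin, the differences give:
  40·a + (-75)·b = +0.57
  115·a + 0·b = -0.07
Eliminate b (×0 and ×(-75), subtract): 8625·a = -5.250 → a = ∂h/∂x = -0.0006087
Back-substitute: b = ∂h/∂y = -0.007925.
|∇h| = √(-0.0006087² + -0.007925²) = 0.007948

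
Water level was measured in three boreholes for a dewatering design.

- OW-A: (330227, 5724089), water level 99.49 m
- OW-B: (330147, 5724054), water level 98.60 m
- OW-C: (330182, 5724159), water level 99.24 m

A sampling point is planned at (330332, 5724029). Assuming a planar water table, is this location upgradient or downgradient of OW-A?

Taking OW-A as reference: OW-B−OW-A = (-80, -35, -0.89); OW-C−OW-A = (-45, 70, -0.25).
Solve a·Δx + b·Δy = Δh: det = (-80)·70 − (-45)·(-35) = -7175.
∂h/∂x = [(-0.89)·70 − (-0.25)·(-35)] / -7175 = +0.009902
∂h/∂y = [(-80)·(-0.25) − (-45)·(-0.89)] / -7175 = +0.002794
Head at (330332, 5724029) = 99.49 + (+0.009902)·(105) + (+0.002794)·(-60) = 100.36 m.
That is higher than the 99.49 m at OW-A, so the point is upgradient.

upgradient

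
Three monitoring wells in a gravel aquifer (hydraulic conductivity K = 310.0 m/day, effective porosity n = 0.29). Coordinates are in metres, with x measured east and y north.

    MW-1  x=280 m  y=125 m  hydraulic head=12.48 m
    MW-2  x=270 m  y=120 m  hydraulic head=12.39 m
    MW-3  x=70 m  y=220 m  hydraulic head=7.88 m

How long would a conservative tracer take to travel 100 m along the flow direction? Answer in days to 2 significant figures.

With h = a·x + b·y + c and MW-1 as origin, the differences give:
  (-10)·a + (-5)·b = -0.09
  (-210)·a + 95·b = -4.60
Eliminate b (×95 and ×(-5), subtract): -2000·a = -31.550 → a = ∂h/∂x = +0.01577
Back-substitute: b = ∂h/∂y = -0.01355.
|∇h| = √(0.01577² + -0.01355²) = 0.02079
Seepage velocity v = K·i/n = 310.0 × 0.02079 / 0.29 = 22.22 m/day.
t = 100 / 22.22 = 4.5 days.

4.5 days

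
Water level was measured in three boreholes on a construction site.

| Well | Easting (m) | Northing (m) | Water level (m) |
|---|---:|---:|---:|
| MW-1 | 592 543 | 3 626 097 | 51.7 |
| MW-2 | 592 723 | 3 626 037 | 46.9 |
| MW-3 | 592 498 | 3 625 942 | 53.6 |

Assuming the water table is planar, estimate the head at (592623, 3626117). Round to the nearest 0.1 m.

Three-point gradient (reference MW-1): Δ to MW-2 = (180, -60, -4.8), Δ to MW-3 = (-45, -155, +1.9).
∂h/∂x = -0.02804, ∂h/∂y = -0.004118 (det = -30600).
h(592623, 3626117) = 51.7 + (-0.02804)·(80) + (-0.004118)·(20) = 51.7 -2.243 -0.082 = 49.375 m.

49.4 m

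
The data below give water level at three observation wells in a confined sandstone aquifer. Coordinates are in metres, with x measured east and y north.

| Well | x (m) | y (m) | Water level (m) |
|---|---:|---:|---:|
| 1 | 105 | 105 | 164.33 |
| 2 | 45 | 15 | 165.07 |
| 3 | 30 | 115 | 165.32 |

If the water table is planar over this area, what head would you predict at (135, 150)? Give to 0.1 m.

Taking 1 as reference: 2−1 = (-60, -90, +0.74); 3−1 = (-75, 10, +0.99).
Determinant of the coordinate differences = (-60)·10 − (-75)·(-90) = -7350.
∂h/∂x = [(+0.74)·10 − (+0.99)·(-90)] / -7350 = -0.01313
∂h/∂y = [(-60)·(+0.99) − (-75)·(+0.74)] / -7350 = +0.0005306
h(135, 150) = 164.33 + (-0.01313)·(30) + (+0.0005306)·(45) = 164.33 -0.394 +0.024 = 163.960 m.

164.0 m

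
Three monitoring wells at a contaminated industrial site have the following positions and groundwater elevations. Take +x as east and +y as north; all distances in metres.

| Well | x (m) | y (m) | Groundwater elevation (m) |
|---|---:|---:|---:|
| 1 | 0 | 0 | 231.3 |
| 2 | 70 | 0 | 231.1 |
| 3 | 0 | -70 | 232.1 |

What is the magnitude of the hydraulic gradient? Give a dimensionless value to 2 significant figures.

∂h/∂x = (231.1 − 231.3) / (70 − 0) = -0.002857
∂h/∂y = (232.1 − 231.3) / (-70 − 0) = -0.01143
|∇h| = √(-0.002857² + -0.01143²) = 0.01178

0.012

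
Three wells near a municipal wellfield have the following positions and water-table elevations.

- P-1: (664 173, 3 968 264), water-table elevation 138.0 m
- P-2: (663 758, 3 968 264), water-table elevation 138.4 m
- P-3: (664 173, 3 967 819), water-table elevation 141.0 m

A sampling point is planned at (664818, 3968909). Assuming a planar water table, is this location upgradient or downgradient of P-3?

downgradient

∂h/∂x = (138.4 − 138.0) / (663758 − 664173) = -0.0009639
∂h/∂y = (141.0 − 138.0) / (3967819 − 3968264) = -0.006742
Head at (664818, 3968909) = 138.0 + (-0.0009639)·(645) + (-0.006742)·(645) = 133.03 m.
That is lower than the 141.0 m at P-3, so the point is downgradient.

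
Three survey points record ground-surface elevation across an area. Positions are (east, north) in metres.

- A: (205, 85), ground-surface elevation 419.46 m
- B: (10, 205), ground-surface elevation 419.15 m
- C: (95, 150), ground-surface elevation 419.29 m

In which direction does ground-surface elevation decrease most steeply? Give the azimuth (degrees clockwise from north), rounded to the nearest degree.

345°

Taking A as reference: B−A = (-195, 120, -0.31); C−A = (-110, 65, -0.17).
Solve a·Δx + b·Δy = Δz: det = (-195)·65 − (-110)·120 = 525.
∂z/∂x = [(-0.31)·65 − (-0.17)·120] / 525 = +0.0004762
∂z/∂y = [(-195)·(-0.17) − (-110)·(-0.31)] / 525 = -0.001810
Steepest decrease is along −∇f: components (-0.0004762 E, +0.001810 N).
Azimuth = atan2(-0.0004762, +0.001810) = 345.3° ≈ 345°.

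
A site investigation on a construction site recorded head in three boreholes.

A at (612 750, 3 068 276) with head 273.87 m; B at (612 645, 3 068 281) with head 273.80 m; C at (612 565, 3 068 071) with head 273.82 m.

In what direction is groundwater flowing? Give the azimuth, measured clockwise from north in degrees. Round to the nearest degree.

Three-point gradient (reference A): Δ to B = (-105, 5, -0.07), Δ to C = (-185, -205, -0.05).
∂h/∂x = +0.0006503, ∂h/∂y = -0.0003430 (det = 22450).
Flow direction (−∇h) has components (-0.0006503 E, +0.0003430 N).
Azimuth = atan2(E, N) = atan2(-0.0006503, +0.0003430) = 297.8° ≈ 298°.

298°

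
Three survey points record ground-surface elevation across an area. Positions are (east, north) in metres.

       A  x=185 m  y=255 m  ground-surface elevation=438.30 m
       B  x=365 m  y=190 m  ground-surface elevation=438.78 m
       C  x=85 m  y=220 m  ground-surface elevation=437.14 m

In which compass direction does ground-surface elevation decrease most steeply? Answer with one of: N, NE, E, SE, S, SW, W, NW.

SW

With z = a·x + b·y + c and A as origin, the differences give:
  180·a + (-65)·b = +0.48
  (-100)·a + (-35)·b = -1.16
Eliminate b (×(-35) and ×(-65), subtract): -12800·a = -92.200 → a = ∂z/∂x = +0.007203
Back-substitute: b = ∂z/∂y = +0.01256.
Steepest decrease is along −∇f = (-0.007203 E, -0.01256 N) → southwest.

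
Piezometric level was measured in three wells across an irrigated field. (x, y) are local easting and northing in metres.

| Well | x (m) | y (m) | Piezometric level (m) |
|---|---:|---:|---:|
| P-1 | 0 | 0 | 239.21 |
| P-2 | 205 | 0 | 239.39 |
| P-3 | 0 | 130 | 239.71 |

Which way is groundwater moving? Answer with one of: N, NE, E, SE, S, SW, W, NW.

∂h/∂x = (239.39 − 239.21) / (205 − 0) = +0.0008780
∂h/∂y = (239.71 − 239.21) / (130 − 0) = +0.003846
Flow = −∇h = (-0.0008780 east, -0.003846 north), which points south.

S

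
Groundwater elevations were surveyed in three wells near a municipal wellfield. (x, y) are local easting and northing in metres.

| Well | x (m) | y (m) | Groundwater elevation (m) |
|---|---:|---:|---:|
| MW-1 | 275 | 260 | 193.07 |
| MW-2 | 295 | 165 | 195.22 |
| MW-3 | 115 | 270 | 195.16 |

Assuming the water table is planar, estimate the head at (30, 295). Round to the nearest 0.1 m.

195.8 m

Taking MW-1 as reference: MW-2−MW-1 = (20, -95, +2.15); MW-3−MW-1 = (-160, 10, +2.09).
Determinant of the coordinate differences = 20·10 − (-160)·(-95) = -15000.
∂h/∂x = [(+2.15)·10 − (+2.09)·(-95)] / -15000 = -0.01467
∂h/∂y = [20·(+2.09) − (-160)·(+2.15)] / -15000 = -0.02572
h(30, 295) = 193.07 + (-0.01467)·(-245) + (-0.02572)·(35) = 193.07 +3.594 -0.900 = 195.764 m.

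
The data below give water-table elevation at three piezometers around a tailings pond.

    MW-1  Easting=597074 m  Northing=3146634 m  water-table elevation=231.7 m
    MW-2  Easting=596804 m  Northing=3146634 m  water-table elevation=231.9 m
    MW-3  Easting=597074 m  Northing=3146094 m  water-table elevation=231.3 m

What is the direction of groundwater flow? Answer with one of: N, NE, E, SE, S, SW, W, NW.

∂h/∂x = (231.9 − 231.7) / (596804 − 597074) = -0.0007407
∂h/∂y = (231.3 − 231.7) / (3146094 − 3146634) = +0.0007407
Flow = −∇h = (+0.0007407 east, -0.0007407 north), which points southeast.

SE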